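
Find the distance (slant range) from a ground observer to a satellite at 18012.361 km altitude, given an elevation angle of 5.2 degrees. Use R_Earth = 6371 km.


h = 18012.361 km, el = 5.2 deg
d = -R_E*sin(el) + sqrt((R_E*sin(el))^2 + 2*R_E*h + h^2)
d = -6371.0000*sin(0.09075712) + sqrt((6371.0000*0.09063258)^2 + 2*6371.0000*18012.361 + 18012.361^2)
d = 22965.9880 km

22965.9880 km


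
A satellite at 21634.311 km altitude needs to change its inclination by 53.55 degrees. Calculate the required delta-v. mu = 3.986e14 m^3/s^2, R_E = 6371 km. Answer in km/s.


r = 28005.3110 km = 2.8005311e+07 m
V = sqrt(mu/r) = 3772.6668 m/s
di = 53.55 deg = 0.9346238 rad
dV = 2*V*sin(di/2) = 2*3772.6668*sin(0.4673119)
dV = 3399.0825 m/s = 3.3991 km/s

3.3991 km/s


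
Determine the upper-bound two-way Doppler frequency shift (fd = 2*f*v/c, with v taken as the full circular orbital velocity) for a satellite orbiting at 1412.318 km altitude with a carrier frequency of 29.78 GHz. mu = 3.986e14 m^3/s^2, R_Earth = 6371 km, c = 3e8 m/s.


r = 7.783318e+06 m
v = sqrt(mu/r) = 7156.2625 m/s (worst-case radial velocity)
f = 29.78 GHz = 2.978e+10 Hz
fd = 2*f*v/c = 2*2.978e+10*7156.2625/3.0e+08
fd = 1.4207566e+06 Hz

1.4208e+06 Hz


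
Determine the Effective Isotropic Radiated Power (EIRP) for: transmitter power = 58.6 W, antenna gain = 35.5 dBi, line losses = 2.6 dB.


Pt = 58.6 W = 17.6790 dBW
EIRP = Pt_dBW + Gt - losses = 17.6790 + 35.5 - 2.6 = 50.5790 dBW

50.5790 dBW


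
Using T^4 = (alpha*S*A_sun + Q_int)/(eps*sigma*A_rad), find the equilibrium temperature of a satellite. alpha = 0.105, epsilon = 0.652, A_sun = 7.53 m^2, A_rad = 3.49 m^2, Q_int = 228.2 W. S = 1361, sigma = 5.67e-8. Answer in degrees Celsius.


Numerator = alpha*S*A_sun + Q_int = 0.105*1361*7.53 + 228.2 = 1304.2747 W
Denominator = eps*sigma*A_rad = 0.652*5.67e-8*3.49 = 1.2901972e-07 W/K^4
T^4 = 1.0109111e+10 K^4
T = 317.0869 K = 43.9369 C

43.9369 degrees Celsius


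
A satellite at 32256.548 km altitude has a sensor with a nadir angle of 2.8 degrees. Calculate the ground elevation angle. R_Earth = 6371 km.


r = R_E + alt = 38627.5480 km
Law of sines in the satellite / Earth-center / ground-point triangle:
  sin(nadir)/R_E = sin(90 + el)/r  =>  cos(el) = (r/R_E)*sin(nadir)
cos(el) = (38627.5480 / 6371.0000) * sin(2.8 deg) = 0.2961775
el = arccos(0.2961775) = 72.7718 deg
(Earth-central angle = 90 - nadir - el = 14.4282 deg)

72.7718 degrees


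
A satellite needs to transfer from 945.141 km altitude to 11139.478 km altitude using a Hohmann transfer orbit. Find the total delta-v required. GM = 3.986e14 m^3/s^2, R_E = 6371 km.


r1 = 7316.1410 km = 7.316141e+06 m
r2 = 17510.4780 km = 1.7510478e+07 m
dv1 = sqrt(mu/r1)*(sqrt(2*r2/(r1+r2)) - 1) = 1385.4220 m/s
dv2 = sqrt(mu/r2)*(1 - sqrt(2*r1/(r1+r2))) = 1108.2813 m/s
total dv = |dv1| + |dv2| = 1385.4220 + 1108.2813 = 2493.7034 m/s = 2.4937 km/s

2.4937 km/s


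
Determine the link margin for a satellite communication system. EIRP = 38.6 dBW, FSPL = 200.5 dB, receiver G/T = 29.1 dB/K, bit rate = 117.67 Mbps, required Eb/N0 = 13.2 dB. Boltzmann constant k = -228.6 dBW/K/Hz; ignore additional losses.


C/N0 = EIRP - FSPL + G/T - k = 38.6 - 200.5 + 29.1 - (-228.6)
C/N0 = 95.8000 dB-Hz
R_b = 117.67 Mbps = 1.1767e+08 bps -> 10*log10(R_b) = 80.7067 dB-Hz
Eb/N0 = C/N0 - 10*log10(R_b) = 95.8000 - 80.7067 = 15.0933 dB
Margin = Eb/N0 - Eb/N0_req = 15.0933 - 13.2 = 1.8933 dB (link closes)

1.8933 dB


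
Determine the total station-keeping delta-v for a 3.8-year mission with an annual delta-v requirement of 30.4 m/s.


dV = rate * years = 30.4 * 3.8
dV = 115.5200 m/s

115.5200 m/s


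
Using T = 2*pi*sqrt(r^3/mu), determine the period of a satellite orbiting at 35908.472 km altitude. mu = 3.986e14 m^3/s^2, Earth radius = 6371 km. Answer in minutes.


r = 42279.4720 km = 4.2279472e+07 m
T = 2*pi*sqrt(r^3/mu) = 2*pi*sqrt(7.5576829e+22 / 3.986e14)
T = 86517.8172 s = 1441.9636 min

1441.9636 minutes


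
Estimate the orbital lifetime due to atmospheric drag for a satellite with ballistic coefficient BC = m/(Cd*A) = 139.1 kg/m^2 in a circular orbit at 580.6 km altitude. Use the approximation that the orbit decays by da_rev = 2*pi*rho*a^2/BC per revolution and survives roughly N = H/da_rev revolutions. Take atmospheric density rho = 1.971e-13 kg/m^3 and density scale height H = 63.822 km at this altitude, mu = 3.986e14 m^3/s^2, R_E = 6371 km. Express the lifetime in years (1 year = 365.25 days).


a = R_E + alt = 6951.6000 km = 6.9516e+06 m
da_rev = 2*pi*rho*a^2/BC = 2*pi*1.971e-13*(6.9516e+06)^2/139.1 = 0.430238144 m per revolution
N = H/da_rev = 63822.0000 m / 0.430238144 m = 148341.1009 revolutions
P = 2*pi*sqrt(a^3/mu) = 5768.1744 s
lifetime = N*P = 148341.1009 * 5768.1744 = 8.5565734e+08 s = 9903.4415 days
years = 9903.4415 / 365.25 = 27.1141 years

27.1141 years


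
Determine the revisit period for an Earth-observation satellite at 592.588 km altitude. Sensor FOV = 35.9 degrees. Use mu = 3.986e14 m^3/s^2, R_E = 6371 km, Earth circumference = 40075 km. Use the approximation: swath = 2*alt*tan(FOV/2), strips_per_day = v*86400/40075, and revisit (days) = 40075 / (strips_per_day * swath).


swath = 2*592.588*tan(0.3132866) = 383.9439 km
v = sqrt(mu/r) = 7565.7522 m/s = 7.5658 km/s
strips/day = v*86400/40075 = 7.5658*86400/40075 = 16.3114
coverage/day = strips * swath = 16.3114 * 383.9439 = 6262.6782 km
revisit = 40075 / 6262.6782 = 6.3990 days

6.3990 days


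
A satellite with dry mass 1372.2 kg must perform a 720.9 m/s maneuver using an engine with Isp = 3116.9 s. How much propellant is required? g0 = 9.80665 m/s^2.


ve = Isp * g0 = 3116.9 * 9.80665 = 30566.347385 m/s
mass ratio = exp(dv/ve) = exp(720.9/30566.347385) = 1.02386508
m_prop = m_dry * (mr - 1) = 1372.2 * (1.02386508 - 1)
m_prop = 32.7477 kg

32.7477 kg


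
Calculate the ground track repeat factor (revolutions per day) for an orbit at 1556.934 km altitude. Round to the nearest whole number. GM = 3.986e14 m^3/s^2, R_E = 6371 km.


r = 7.927934e+06 m
T = 2*pi*sqrt(r^3/mu) = 7025.0798 s = 117.0847 min
revs/day = 1440 / 117.0847 = 12.2988
Rounded: 12 revolutions per day

12 revolutions per day


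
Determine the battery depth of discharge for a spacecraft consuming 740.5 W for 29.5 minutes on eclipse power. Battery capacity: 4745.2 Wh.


E_used = P * t / 60 = 740.5 * 29.5 / 60 = 364.0792 Wh
DOD = E_used / E_total * 100 = 364.0792 / 4745.2 * 100
DOD = 7.6726 %

7.6726 %


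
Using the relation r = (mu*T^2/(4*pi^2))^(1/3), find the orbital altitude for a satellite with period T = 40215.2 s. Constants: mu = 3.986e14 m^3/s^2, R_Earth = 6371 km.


T = 40215.2 s
r = (mu*T^2/(4*pi^2))^(1/3) = (3.986e14 * 40215.2^2 / (4*pi^2))^(1/3)
r = 2.5369934e+07 m = 25369.9342 km
alt = r - R_E = 25369.9342 - 6371 = 18998.9342 km

18998.9342 km


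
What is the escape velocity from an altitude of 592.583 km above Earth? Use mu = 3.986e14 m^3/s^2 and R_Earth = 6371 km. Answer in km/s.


r = 6371.0 + 592.583 = 6963.5830 km = 6.963583e+06 m
v_esc = sqrt(2*mu/r) = sqrt(2*3.986e14 / 6.963583e+06)
v_esc = 10699.5932 m/s = 10.6996 km/s

10.6996 km/s


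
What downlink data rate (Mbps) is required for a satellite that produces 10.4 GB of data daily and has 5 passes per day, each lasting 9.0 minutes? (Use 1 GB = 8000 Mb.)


total contact time = 5 * 9.0 * 60 = 2700.0000 s
data = 10.4 GB = 83200.0000 Mb
rate = 83200.0000 / 2700.0000 = 30.8148 Mbps

30.8148 Mbps


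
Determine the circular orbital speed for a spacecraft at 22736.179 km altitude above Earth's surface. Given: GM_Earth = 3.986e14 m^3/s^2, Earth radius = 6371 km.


r = R_E + alt = 6371.0 + 22736.179 = 29107.1790 km = 2.9107179e+07 m
v = sqrt(mu/r) = sqrt(3.986e14 / 2.9107179e+07) = 3700.5697 m/s = 3.7006 km/s

3.7006 km/s


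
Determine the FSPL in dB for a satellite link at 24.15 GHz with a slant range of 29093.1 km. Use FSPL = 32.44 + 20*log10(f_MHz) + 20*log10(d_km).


f = 24.15 GHz = 24150.0000 MHz
d = 29093.1 km
FSPL = 32.44 + 20*log10(24150.0000) + 20*log10(29093.1)
FSPL = 32.44 + 87.6583 + 89.2758
FSPL = 209.3741 dB

209.3741 dB


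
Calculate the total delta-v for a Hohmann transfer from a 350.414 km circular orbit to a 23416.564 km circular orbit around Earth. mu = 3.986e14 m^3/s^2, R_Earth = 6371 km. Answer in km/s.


r1 = 6721.4140 km = 6.721414e+06 m
r2 = 29787.5640 km = 2.9787564e+07 m
dv1 = sqrt(mu/r1)*(sqrt(2*r2/(r1+r2)) - 1) = 2136.3442 m/s
dv2 = sqrt(mu/r2)*(1 - sqrt(2*r1/(r1+r2))) = 1438.3507 m/s
total dv = |dv1| + |dv2| = 2136.3442 + 1438.3507 = 3574.6949 m/s = 3.5747 km/s

3.5747 km/s


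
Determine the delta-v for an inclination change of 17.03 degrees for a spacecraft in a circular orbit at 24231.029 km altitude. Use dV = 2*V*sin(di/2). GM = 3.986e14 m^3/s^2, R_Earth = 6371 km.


r = 30602.0290 km = 3.0602029e+07 m
V = sqrt(mu/r) = 3609.0553 m/s
di = 17.03 deg = 0.2972296 rad
dV = 2*V*sin(di/2) = 2*3609.0553*sin(0.1486148)
dV = 1068.7736 m/s = 1.0688 km/s

1.0688 km/s


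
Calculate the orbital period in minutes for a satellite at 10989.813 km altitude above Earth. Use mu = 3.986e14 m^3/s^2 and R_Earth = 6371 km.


r = 17360.8130 km = 1.7360813e+07 m
T = 2*pi*sqrt(r^3/mu) = 2*pi*sqrt(5.2325113e+21 / 3.986e14)
T = 22764.9295 s = 379.4155 min

379.4155 minutes


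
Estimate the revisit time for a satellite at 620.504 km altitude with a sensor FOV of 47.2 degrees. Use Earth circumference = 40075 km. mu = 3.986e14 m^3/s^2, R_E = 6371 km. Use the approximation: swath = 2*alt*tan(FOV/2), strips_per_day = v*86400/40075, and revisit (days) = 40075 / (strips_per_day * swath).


swath = 2*620.504*tan(0.4118977) = 542.1831 km
v = sqrt(mu/r) = 7550.6327 m/s = 7.5506 km/s
strips/day = v*86400/40075 = 7.5506*86400/40075 = 16.2788
coverage/day = strips * swath = 16.2788 * 542.1831 = 8826.1134 km
revisit = 40075 / 8826.1134 = 4.5405 days

4.5405 days


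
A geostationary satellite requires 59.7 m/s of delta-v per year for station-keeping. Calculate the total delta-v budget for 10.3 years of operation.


dV = rate * years = 59.7 * 10.3
dV = 614.9100 m/s

614.9100 m/s


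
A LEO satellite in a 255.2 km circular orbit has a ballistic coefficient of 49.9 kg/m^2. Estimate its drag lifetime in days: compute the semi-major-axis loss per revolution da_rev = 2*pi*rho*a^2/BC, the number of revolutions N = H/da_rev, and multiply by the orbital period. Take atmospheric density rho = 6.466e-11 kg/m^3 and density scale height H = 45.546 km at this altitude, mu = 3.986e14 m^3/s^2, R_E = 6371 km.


a = R_E + alt = 6626.2000 km = 6.6262e+06 m
da_rev = 2*pi*rho*a^2/BC = 2*pi*6.466e-11*(6.6262e+06)^2/49.9 = 357.473706 m per revolution
N = H/da_rev = 45546.0000 m / 357.473706 m = 127.4108 revolutions
P = 2*pi*sqrt(a^3/mu) = 5367.9447 s
lifetime = N*P = 127.4108 * 5367.9447 = 683933.9619 s = 7.9159 days

7.9159 days


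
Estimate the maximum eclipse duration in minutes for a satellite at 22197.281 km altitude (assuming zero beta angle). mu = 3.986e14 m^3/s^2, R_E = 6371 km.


r = 28568.2810 km
T = 800.9145 min
Eclipse fraction = arcsin(R_E/r)/pi = arcsin(6371.0000/28568.2810)/pi
= arcsin(0.2230096)/pi = 0.07158812
Eclipse duration = 0.07158812 * 800.9145 = 57.3360 min

57.3360 minutes


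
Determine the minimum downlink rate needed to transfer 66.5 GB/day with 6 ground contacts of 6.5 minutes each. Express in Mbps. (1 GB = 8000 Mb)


total contact time = 6 * 6.5 * 60 = 2340.0000 s
data = 66.5 GB = 532000.0000 Mb
rate = 532000.0000 / 2340.0000 = 227.3504 Mbps

227.3504 Mbps


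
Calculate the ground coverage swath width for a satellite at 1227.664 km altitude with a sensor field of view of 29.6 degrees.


FOV = 29.6 deg = 0.5166175 rad
swath = 2 * alt * tan(FOV/2) = 2 * 1227.664 * tan(0.2583087)
swath = 2 * 1227.664 * 0.2642114
swath = 648.7256 km

648.7256 km


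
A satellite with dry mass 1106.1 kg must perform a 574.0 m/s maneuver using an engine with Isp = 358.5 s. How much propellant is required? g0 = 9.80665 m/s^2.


ve = Isp * g0 = 358.5 * 9.80665 = 3515.684025 m/s
mass ratio = exp(dv/ve) = exp(574.0/3515.684025) = 1.17735261
m_prop = m_dry * (mr - 1) = 1106.1 * (1.17735261 - 1)
m_prop = 196.1697 kg

196.1697 kg


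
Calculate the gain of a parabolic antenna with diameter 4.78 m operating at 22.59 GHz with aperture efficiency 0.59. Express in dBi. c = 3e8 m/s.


lambda = c/f = 3e8 / 2.259e+10 = 0.01328021 m
G = eta*(pi*D/lambda)^2 = 0.59*(pi*4.78/0.01328021)^2
G = 754392.7442 (linear)
G = 10*log10(754392.7442) = 58.7760 dBi

58.7760 dBi


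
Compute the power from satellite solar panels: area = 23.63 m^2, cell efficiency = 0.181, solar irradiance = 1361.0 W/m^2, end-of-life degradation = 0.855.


P = area * eta * S * degradation
P = 23.63 * 0.181 * 1361.0 * 0.855
P = 4976.9873 W

4976.9873 W


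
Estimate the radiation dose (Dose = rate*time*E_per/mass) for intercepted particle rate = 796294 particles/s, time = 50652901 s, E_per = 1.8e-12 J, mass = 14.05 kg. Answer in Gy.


Total energy deposited = rate * time * E_per
  = 796294 * 50652901 * 1.8e-12 = 72.6023 J
Dose = E_total / mass = 72.6023 / 14.05
Dose = 5.1674 Gy

5.1674 Gy


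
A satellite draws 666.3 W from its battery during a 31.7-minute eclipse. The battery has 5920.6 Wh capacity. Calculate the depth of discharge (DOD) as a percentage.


E_used = P * t / 60 = 666.3 * 31.7 / 60 = 352.0285 Wh
DOD = E_used / E_total * 100 = 352.0285 / 5920.6 * 100
DOD = 5.9458 %

5.9458 %


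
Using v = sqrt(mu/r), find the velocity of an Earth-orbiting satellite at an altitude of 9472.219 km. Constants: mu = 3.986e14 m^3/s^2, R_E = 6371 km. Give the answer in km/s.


r = R_E + alt = 6371.0 + 9472.219 = 15843.2190 km = 1.5843219e+07 m
v = sqrt(mu/r) = sqrt(3.986e14 / 1.5843219e+07) = 5015.8777 m/s = 5.0159 km/s

5.0159 km/s


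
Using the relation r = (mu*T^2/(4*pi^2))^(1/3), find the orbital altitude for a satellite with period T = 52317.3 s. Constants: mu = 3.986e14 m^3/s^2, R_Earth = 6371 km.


T = 52317.3 s
r = (mu*T^2/(4*pi^2))^(1/3) = (3.986e14 * 52317.3^2 / (4*pi^2))^(1/3)
r = 3.0233568e+07 m = 30233.5678 km
alt = r - R_E = 30233.5678 - 6371 = 23862.5678 km

23862.5678 km


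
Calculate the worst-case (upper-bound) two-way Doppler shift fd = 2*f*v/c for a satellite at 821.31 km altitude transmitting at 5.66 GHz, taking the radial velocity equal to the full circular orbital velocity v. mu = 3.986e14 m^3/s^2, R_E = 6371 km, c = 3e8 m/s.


r = 7.19231e+06 m
v = sqrt(mu/r) = 7444.4814 m/s (worst-case radial velocity)
f = 5.66 GHz = 5.66e+09 Hz
fd = 2*f*v/c = 2*5.66e+09*7444.4814/3.0e+08
fd = 280905.0975 Hz

280905.0975 Hz


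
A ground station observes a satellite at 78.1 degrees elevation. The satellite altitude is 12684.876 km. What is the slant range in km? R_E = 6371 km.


h = 12684.876 km, el = 78.1 deg
d = -R_E*sin(el) + sqrt((R_E*sin(el))^2 + 2*R_E*h + h^2)
d = -6371.0000*sin(1.3631) + sqrt((6371.0000*0.978509)^2 + 2*6371.0000*12684.876 + 12684.876^2)
d = 12776.4566 km

12776.4566 km


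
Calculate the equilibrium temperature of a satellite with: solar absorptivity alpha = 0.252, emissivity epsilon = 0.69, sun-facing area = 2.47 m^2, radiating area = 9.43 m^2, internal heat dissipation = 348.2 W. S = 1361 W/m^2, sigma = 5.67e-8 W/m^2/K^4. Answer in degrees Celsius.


Numerator = alpha*S*A_sun + Q_int = 0.252*1361*2.47 + 348.2 = 1195.3408 W
Denominator = eps*sigma*A_rad = 0.69*5.67e-8*9.43 = 3.6892989e-07 W/K^4
T^4 = 3.2400217e+09 K^4
T = 238.5816 K = -34.5684 C

-34.5684 degrees Celsius


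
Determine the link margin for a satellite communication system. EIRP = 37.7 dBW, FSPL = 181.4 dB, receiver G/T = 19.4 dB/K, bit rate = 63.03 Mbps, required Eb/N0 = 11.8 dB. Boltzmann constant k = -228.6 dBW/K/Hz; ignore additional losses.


C/N0 = EIRP - FSPL + G/T - k = 37.7 - 181.4 + 19.4 - (-228.6)
C/N0 = 104.3000 dB-Hz
R_b = 63.03 Mbps = 6.303e+07 bps -> 10*log10(R_b) = 77.9955 dB-Hz
Eb/N0 = C/N0 - 10*log10(R_b) = 104.3000 - 77.9955 = 26.3045 dB
Margin = Eb/N0 - Eb/N0_req = 26.3045 - 11.8 = 14.5045 dB (link closes)

14.5045 dB


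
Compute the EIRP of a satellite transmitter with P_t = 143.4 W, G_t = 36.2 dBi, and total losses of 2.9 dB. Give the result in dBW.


Pt = 143.4 W = 21.5655 dBW
EIRP = Pt_dBW + Gt - losses = 21.5655 + 36.2 - 2.9 = 54.8655 dBW

54.8655 dBW


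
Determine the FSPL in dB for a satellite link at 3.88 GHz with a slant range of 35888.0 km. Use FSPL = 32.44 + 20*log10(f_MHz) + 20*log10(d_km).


f = 3.88 GHz = 3880.0000 MHz
d = 35888.0 km
FSPL = 32.44 + 20*log10(3880.0000) + 20*log10(35888.0)
FSPL = 32.44 + 71.7766 + 91.0990
FSPL = 195.3156 dB

195.3156 dB


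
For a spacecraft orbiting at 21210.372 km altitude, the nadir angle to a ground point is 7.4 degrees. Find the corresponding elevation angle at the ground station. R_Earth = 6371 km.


r = R_E + alt = 27581.3720 km
Law of sines in the satellite / Earth-center / ground-point triangle:
  sin(nadir)/R_E = sin(90 + el)/r  =>  cos(el) = (r/R_E)*sin(nadir)
cos(el) = (27581.3720 / 6371.0000) * sin(7.4 deg) = 0.5575827
el = arccos(0.5575827) = 56.1112 deg
(Earth-central angle = 90 - nadir - el = 26.4888 deg)

56.1112 degrees


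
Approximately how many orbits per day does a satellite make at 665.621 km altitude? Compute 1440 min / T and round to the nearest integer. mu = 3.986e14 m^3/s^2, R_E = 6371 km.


r = 7.036621e+06 m
T = 2*pi*sqrt(r^3/mu) = 5874.3181 s = 97.9053 min
revs/day = 1440 / 97.9053 = 14.7081
Rounded: 15 revolutions per day

15 revolutions per day


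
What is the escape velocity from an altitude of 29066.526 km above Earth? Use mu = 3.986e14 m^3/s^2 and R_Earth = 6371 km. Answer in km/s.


r = 6371.0 + 29066.526 = 35437.5260 km = 3.5437526e+07 m
v_esc = sqrt(2*mu/r) = sqrt(2*3.986e14 / 3.5437526e+07)
v_esc = 4742.9871 m/s = 4.7430 km/s

4.7430 km/s


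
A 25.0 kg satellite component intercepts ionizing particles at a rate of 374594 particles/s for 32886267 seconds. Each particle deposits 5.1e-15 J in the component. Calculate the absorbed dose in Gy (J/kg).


Total energy deposited = rate * time * E_per
  = 374594 * 32886267 * 5.1e-15 = 0.06282689 J
Dose = E_total / mass = 0.06282689 / 25.0
Dose = 0.002513076 Gy

0.0025 Gy


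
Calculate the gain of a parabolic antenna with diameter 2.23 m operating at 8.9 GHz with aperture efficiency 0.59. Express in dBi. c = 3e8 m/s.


lambda = c/f = 3e8 / 8.9e+09 = 0.03370787 m
G = eta*(pi*D/lambda)^2 = 0.59*(pi*2.23/0.03370787)^2
G = 25485.8420 (linear)
G = 10*log10(25485.8420) = 44.0630 dBi

44.0630 dBi


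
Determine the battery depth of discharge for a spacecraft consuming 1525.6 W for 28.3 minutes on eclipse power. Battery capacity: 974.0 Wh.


E_used = P * t / 60 = 1525.6 * 28.3 / 60 = 719.5747 Wh
DOD = E_used / E_total * 100 = 719.5747 / 974.0 * 100
DOD = 73.8783 %

73.8783 %


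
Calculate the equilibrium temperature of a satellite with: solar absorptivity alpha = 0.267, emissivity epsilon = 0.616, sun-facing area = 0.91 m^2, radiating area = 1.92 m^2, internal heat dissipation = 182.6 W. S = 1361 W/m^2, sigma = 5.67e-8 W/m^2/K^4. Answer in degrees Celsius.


Numerator = alpha*S*A_sun + Q_int = 0.267*1361*0.91 + 182.6 = 513.2822 W
Denominator = eps*sigma*A_rad = 0.616*5.67e-8*1.92 = 6.7060224e-08 W/K^4
T^4 = 7.6540479e+09 K^4
T = 295.7827 K = 22.6327 C

22.6327 degrees Celsius


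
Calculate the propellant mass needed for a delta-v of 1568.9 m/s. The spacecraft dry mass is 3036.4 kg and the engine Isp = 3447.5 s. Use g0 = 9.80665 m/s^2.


ve = Isp * g0 = 3447.5 * 9.80665 = 33808.425875 m/s
mass ratio = exp(dv/ve) = exp(1568.9/33808.425875) = 1.04749918
m_prop = m_dry * (mr - 1) = 3036.4 * (1.04749918 - 1)
m_prop = 144.2265 kg

144.2265 kg


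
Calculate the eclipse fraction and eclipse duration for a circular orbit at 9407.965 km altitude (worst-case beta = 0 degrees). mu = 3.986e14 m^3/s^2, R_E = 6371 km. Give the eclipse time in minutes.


r = 15778.9650 km
T = 328.7591 min
Eclipse fraction = arcsin(R_E/r)/pi = arcsin(6371.0000/15778.9650)/pi
= arcsin(0.4037654)/pi = 0.1322988
Eclipse duration = 0.1322988 * 328.7591 = 43.4944 min

43.4944 minutes


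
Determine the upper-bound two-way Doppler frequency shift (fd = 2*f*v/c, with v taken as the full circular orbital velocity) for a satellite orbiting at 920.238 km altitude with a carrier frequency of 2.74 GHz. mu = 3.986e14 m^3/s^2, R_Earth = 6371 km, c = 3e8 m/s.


r = 7.291238e+06 m
v = sqrt(mu/r) = 7393.8053 m/s (worst-case radial velocity)
f = 2.74 GHz = 2.74e+09 Hz
fd = 2*f*v/c = 2*2.74e+09*7393.8053/3.0e+08
fd = 135060.1767 Hz

135060.1767 Hz


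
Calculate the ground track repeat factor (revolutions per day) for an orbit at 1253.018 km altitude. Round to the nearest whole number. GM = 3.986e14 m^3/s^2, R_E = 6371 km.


r = 7.624018e+06 m
T = 2*pi*sqrt(r^3/mu) = 6625.0184 s = 110.4170 min
revs/day = 1440 / 110.4170 = 13.0415
Rounded: 13 revolutions per day

13 revolutions per day


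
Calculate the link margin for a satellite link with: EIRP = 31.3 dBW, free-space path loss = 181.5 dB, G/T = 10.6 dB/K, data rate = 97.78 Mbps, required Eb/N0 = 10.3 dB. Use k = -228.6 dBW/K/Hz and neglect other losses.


C/N0 = EIRP - FSPL + G/T - k = 31.3 - 181.5 + 10.6 - (-228.6)
C/N0 = 89.0000 dB-Hz
R_b = 97.78 Mbps = 9.778e+07 bps -> 10*log10(R_b) = 79.9025 dB-Hz
Eb/N0 = C/N0 - 10*log10(R_b) = 89.0000 - 79.9025 = 9.0975 dB
Margin = Eb/N0 - Eb/N0_req = 9.0975 - 10.3 = -1.2025 dB (negative margin: link does not close)

-1.2025 dB


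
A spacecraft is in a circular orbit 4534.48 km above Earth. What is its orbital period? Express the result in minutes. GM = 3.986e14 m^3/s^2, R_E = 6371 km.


r = 10905.4800 km = 1.090548e+07 m
T = 2*pi*sqrt(r^3/mu) = 2*pi*sqrt(1.2969832e+21 / 3.986e14)
T = 11333.8745 s = 188.8979 min

188.8979 minutes


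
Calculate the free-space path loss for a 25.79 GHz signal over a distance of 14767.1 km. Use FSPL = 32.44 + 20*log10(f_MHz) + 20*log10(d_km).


f = 25.79 GHz = 25790.0000 MHz
d = 14767.1 km
FSPL = 32.44 + 20*log10(25790.0000) + 20*log10(14767.1)
FSPL = 32.44 + 88.2290 + 83.3859
FSPL = 204.0549 dB

204.0549 dB


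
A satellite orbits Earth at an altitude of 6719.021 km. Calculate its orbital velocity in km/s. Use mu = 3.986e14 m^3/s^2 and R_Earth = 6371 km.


r = R_E + alt = 6371.0 + 6719.021 = 13090.0210 km = 1.3090021e+07 m
v = sqrt(mu/r) = sqrt(3.986e14 / 1.3090021e+07) = 5518.2132 m/s = 5.5182 km/s

5.5182 km/s


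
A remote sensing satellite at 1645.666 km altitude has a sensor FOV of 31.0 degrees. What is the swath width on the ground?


FOV = 31.0 deg = 0.5410521 rad
swath = 2 * alt * tan(FOV/2) = 2 * 1645.666 * tan(0.270526)
swath = 2 * 1645.666 * 0.2773245
swath = 912.7671 km

912.7671 km


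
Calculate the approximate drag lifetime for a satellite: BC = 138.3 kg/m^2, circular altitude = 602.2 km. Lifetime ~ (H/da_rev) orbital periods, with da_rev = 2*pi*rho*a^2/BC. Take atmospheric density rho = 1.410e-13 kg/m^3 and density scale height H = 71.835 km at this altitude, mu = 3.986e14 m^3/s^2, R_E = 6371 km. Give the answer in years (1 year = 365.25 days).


a = R_E + alt = 6973.2000 km = 6.9732e+06 m
da_rev = 2*pi*rho*a^2/BC = 2*pi*1.410e-13*(6.9732e+06)^2/138.3 = 0.311487802 m per revolution
N = H/da_rev = 71835.0000 m / 0.311487802 m = 230618.9828 revolutions
P = 2*pi*sqrt(a^3/mu) = 5795.0796 s
lifetime = N*P = 230618.9828 * 5795.0796 = 1.3364554e+09 s = 15468.2333 days
years = 15468.2333 / 365.25 = 42.3497 years

42.3497 years


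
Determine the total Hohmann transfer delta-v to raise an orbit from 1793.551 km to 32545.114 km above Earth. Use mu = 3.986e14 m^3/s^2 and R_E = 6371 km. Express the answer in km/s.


r1 = 8164.5510 km = 8.164551e+06 m
r2 = 38916.1140 km = 3.8916114e+07 m
dv1 = sqrt(mu/r1)*(sqrt(2*r2/(r1+r2)) - 1) = 1996.6287 m/s
dv2 = sqrt(mu/r2)*(1 - sqrt(2*r1/(r1+r2))) = 1315.6040 m/s
total dv = |dv1| + |dv2| = 1996.6287 + 1315.6040 = 3312.2326 m/s = 3.3122 km/s

3.3122 km/s


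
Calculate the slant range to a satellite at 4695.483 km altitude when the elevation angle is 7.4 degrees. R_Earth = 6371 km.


h = 4695.483 km, el = 7.4 deg
d = -R_E*sin(el) + sqrt((R_E*sin(el))^2 + 2*R_E*h + h^2)
d = -6371.0000*sin(0.1291544) + sqrt((6371.0000*0.1287956)^2 + 2*6371.0000*4695.483 + 4695.483^2)
d = 8265.1858 km

8265.1858 km


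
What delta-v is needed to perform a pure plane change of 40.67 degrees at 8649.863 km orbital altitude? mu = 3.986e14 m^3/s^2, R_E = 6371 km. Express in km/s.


r = 15020.8630 km = 1.5020863e+07 m
V = sqrt(mu/r) = 5151.3517 m/s
di = 40.67 deg = 0.7098254 rad
dV = 2*V*sin(di/2) = 2*5151.3517*sin(0.3549127)
dV = 3580.2771 m/s = 3.5803 km/s

3.5803 km/s


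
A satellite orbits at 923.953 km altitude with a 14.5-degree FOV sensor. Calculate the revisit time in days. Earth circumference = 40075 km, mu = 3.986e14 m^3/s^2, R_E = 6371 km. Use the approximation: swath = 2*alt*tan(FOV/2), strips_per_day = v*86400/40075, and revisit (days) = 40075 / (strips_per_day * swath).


swath = 2*923.953*tan(0.1265364) = 235.0833 km
v = sqrt(mu/r) = 7391.9224 m/s = 7.3919 km/s
strips/day = v*86400/40075 = 7.3919*86400/40075 = 15.9367
coverage/day = strips * swath = 15.9367 * 235.0833 = 3746.4458 km
revisit = 40075 / 3746.4458 = 10.6968 days

10.6968 days


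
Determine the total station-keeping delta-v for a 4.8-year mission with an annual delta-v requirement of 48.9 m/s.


dV = rate * years = 48.9 * 4.8
dV = 234.7200 m/s

234.7200 m/s


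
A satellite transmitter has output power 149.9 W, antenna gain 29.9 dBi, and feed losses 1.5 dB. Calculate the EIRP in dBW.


Pt = 149.9 W = 21.7580 dBW
EIRP = Pt_dBW + Gt - losses = 21.7580 + 29.9 - 1.5 = 50.1580 dBW

50.1580 dBW


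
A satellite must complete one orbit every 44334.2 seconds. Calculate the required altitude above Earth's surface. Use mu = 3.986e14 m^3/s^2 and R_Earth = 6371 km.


T = 44334.2 s
r = (mu*T^2/(4*pi^2))^(1/3) = (3.986e14 * 44334.2^2 / (4*pi^2))^(1/3)
r = 2.7073959e+07 m = 27073.9592 km
alt = r - R_E = 27073.9592 - 6371 = 20702.9592 km

20702.9592 km


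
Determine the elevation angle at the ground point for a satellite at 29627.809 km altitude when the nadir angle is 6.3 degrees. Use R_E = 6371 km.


r = R_E + alt = 35998.8090 km
Law of sines in the satellite / Earth-center / ground-point triangle:
  sin(nadir)/R_E = sin(90 + el)/r  =>  cos(el) = (r/R_E)*sin(nadir)
cos(el) = (35998.8090 / 6371.0000) * sin(6.3 deg) = 0.6200447
el = arccos(0.6200447) = 51.6806 deg
(Earth-central angle = 90 - nadir - el = 32.0194 deg)

51.6806 degrees


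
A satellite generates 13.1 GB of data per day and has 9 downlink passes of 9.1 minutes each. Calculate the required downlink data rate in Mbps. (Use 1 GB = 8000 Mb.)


total contact time = 9 * 9.1 * 60 = 4914.0000 s
data = 13.1 GB = 104800.0000 Mb
rate = 104800.0000 / 4914.0000 = 21.3268 Mbps

21.3268 Mbps


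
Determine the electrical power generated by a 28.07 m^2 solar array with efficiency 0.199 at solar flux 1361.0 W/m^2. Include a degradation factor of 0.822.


P = area * eta * S * degradation
P = 28.07 * 0.199 * 1361.0 * 0.822
P = 6249.2145 W

6249.2145 W


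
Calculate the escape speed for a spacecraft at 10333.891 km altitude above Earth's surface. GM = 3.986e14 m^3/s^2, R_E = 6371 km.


r = 6371.0 + 10333.891 = 16704.8910 km = 1.6704891e+07 m
v_esc = sqrt(2*mu/r) = sqrt(2*3.986e14 / 1.6704891e+07)
v_esc = 6908.1510 m/s = 6.9082 km/s

6.9082 km/s


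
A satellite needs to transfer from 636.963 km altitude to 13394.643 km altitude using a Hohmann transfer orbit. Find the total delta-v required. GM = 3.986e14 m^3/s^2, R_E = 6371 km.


r1 = 7007.9630 km = 7.007963e+06 m
r2 = 19765.6430 km = 1.9765643e+07 m
dv1 = sqrt(mu/r1)*(sqrt(2*r2/(r1+r2)) - 1) = 1622.3386 m/s
dv2 = sqrt(mu/r2)*(1 - sqrt(2*r1/(r1+r2))) = 1241.5345 m/s
total dv = |dv1| + |dv2| = 1622.3386 + 1241.5345 = 2863.8730 m/s = 2.8639 km/s

2.8639 km/s


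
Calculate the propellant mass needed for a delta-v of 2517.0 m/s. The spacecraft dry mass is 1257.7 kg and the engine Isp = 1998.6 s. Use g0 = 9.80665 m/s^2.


ve = Isp * g0 = 1998.6 * 9.80665 = 19599.570690 m/s
mass ratio = exp(dv/ve) = exp(2517.0/19599.570690) = 1.13703180
m_prop = m_dry * (mr - 1) = 1257.7 * (1.13703180 - 1)
m_prop = 172.3449 kg

172.3449 kg


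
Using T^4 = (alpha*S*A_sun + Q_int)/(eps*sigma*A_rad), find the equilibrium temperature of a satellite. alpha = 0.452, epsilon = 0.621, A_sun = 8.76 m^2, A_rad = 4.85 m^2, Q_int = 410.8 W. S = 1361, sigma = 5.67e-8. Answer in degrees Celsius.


Numerator = alpha*S*A_sun + Q_int = 0.452*1361*8.76 + 410.8 = 5799.7067 W
Denominator = eps*sigma*A_rad = 0.621*5.67e-8*4.85 = 1.7077189e-07 W/K^4
T^4 = 3.3961717e+10 K^4
T = 429.2867 K = 156.1367 C

156.1367 degrees Celsius


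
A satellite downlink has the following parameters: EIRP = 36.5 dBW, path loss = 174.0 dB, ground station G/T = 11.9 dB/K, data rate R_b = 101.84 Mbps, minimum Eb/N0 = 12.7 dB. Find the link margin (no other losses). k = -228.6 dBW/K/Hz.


C/N0 = EIRP - FSPL + G/T - k = 36.5 - 174.0 + 11.9 - (-228.6)
C/N0 = 103.0000 dB-Hz
R_b = 101.84 Mbps = 1.0184e+08 bps -> 10*log10(R_b) = 80.0792 dB-Hz
Eb/N0 = C/N0 - 10*log10(R_b) = 103.0000 - 80.0792 = 22.9208 dB
Margin = Eb/N0 - Eb/N0_req = 22.9208 - 12.7 = 10.2208 dB (link closes)

10.2208 dB


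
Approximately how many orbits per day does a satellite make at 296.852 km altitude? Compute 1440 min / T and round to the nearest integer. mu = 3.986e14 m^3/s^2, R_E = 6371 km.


r = 6.667852e+06 m
T = 2*pi*sqrt(r^3/mu) = 5418.6381 s = 90.3106 min
revs/day = 1440 / 90.3106 = 15.9450
Rounded: 16 revolutions per day

16 revolutions per day


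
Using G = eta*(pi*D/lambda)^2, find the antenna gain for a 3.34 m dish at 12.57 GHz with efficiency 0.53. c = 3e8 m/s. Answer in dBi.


lambda = c/f = 3e8 / 1.257e+10 = 0.02386635 m
G = eta*(pi*D/lambda)^2 = 0.53*(pi*3.34/0.02386635)^2
G = 102446.3747 (linear)
G = 10*log10(102446.3747) = 50.1050 dBi

50.1050 dBi


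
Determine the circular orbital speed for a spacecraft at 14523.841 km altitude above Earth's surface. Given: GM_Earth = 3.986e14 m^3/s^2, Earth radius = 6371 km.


r = R_E + alt = 6371.0 + 14523.841 = 20894.8410 km = 2.0894841e+07 m
v = sqrt(mu/r) = sqrt(3.986e14 / 2.0894841e+07) = 4367.6629 m/s = 4.3677 km/s

4.3677 km/s


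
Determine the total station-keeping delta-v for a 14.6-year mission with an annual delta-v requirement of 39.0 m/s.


dV = rate * years = 39.0 * 14.6
dV = 569.4000 m/s

569.4000 m/s


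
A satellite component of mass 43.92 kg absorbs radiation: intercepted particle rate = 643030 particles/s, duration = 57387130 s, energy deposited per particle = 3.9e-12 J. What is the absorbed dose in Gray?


Total energy deposited = rate * time * E_per
  = 643030 * 57387130 * 3.9e-12 = 143.9164 J
Dose = E_total / mass = 143.9164 / 43.92
Dose = 3.2768 Gy

3.2768 Gy


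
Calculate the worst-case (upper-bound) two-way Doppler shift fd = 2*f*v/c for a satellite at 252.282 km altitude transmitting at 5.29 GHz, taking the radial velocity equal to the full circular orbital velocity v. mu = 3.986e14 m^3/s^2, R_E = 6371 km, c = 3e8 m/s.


r = 6.623282e+06 m
v = sqrt(mu/r) = 7757.6829 m/s (worst-case radial velocity)
f = 5.29 GHz = 5.29e+09 Hz
fd = 2*f*v/c = 2*5.29e+09*7757.6829/3.0e+08
fd = 273587.6172 Hz

273587.6172 Hz


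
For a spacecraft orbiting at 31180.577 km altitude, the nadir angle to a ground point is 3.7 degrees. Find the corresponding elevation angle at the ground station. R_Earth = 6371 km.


r = R_E + alt = 37551.5770 km
Law of sines in the satellite / Earth-center / ground-point triangle:
  sin(nadir)/R_E = sin(90 + el)/r  =>  cos(el) = (r/R_E)*sin(nadir)
cos(el) = (37551.5770 / 6371.0000) * sin(3.7 deg) = 0.3803626
el = arccos(0.3803626) = 67.6439 deg
(Earth-central angle = 90 - nadir - el = 18.6561 deg)

67.6439 degrees


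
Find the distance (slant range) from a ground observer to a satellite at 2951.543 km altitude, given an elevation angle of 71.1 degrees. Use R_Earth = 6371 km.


h = 2951.543 km, el = 71.1 deg
d = -R_E*sin(el) + sqrt((R_E*sin(el))^2 + 2*R_E*h + h^2)
d = -6371.0000*sin(1.2409) + sqrt((6371.0000*0.9460854)^2 + 2*6371.0000*2951.543 + 2951.543^2)
d = 3063.7520 km

3063.7520 km


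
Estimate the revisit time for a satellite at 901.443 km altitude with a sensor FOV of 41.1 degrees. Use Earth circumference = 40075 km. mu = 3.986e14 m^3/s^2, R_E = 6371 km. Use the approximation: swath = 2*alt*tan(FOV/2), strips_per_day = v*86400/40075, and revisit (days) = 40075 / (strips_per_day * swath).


swath = 2*901.443*tan(0.3586652) = 675.8653 km
v = sqrt(mu/r) = 7403.3535 m/s = 7.4034 km/s
strips/day = v*86400/40075 = 7.4034*86400/40075 = 15.9613
coverage/day = strips * swath = 15.9613 * 675.8653 = 10787.6994 km
revisit = 40075 / 10787.6994 = 3.7149 days

3.7149 days


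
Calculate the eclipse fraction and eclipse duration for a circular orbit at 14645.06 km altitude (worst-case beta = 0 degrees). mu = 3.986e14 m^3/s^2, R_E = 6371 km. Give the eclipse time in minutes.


r = 21016.0600 km
T = 505.3438 min
Eclipse fraction = arcsin(R_E/r)/pi = arcsin(6371.0000/21016.0600)/pi
= arcsin(0.3031491)/pi = 0.09803803
Eclipse duration = 0.09803803 * 505.3438 = 49.5429 min

49.5429 minutes


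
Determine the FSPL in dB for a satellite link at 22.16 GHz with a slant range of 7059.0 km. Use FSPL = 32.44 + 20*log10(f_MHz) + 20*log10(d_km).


f = 22.16 GHz = 22160.0000 MHz
d = 7059.0 km
FSPL = 32.44 + 20*log10(22160.0000) + 20*log10(7059.0)
FSPL = 32.44 + 86.9114 + 76.9749
FSPL = 196.3263 dB

196.3263 dB


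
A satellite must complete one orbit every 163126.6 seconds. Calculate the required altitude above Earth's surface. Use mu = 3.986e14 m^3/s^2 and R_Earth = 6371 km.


T = 163126.6 s
r = (mu*T^2/(4*pi^2))^(1/3) = (3.986e14 * 163126.6^2 / (4*pi^2))^(1/3)
r = 6.4527134e+07 m = 64527.1339 km
alt = r - R_E = 64527.1339 - 6371 = 58156.1339 km

58156.1339 km


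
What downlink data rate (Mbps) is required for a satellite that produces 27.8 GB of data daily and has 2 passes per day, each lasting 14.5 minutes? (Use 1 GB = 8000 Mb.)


total contact time = 2 * 14.5 * 60 = 1740.0000 s
data = 27.8 GB = 222400.0000 Mb
rate = 222400.0000 / 1740.0000 = 127.8161 Mbps

127.8161 Mbps


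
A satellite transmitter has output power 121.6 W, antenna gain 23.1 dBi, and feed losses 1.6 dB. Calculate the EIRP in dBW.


Pt = 121.6 W = 20.8493 dBW
EIRP = Pt_dBW + Gt - losses = 20.8493 + 23.1 - 1.6 = 42.3493 dBW

42.3493 dBW


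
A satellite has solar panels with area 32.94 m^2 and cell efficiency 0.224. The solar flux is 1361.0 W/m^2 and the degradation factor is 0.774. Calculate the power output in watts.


P = area * eta * S * degradation
P = 32.94 * 0.224 * 1361.0 * 0.774
P = 7772.6784 W

7772.6784 W


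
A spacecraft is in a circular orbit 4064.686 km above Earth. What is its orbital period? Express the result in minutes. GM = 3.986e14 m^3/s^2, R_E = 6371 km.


r = 10435.6860 km = 1.0435686e+07 m
T = 2*pi*sqrt(r^3/mu) = 2*pi*sqrt(1.1364832e+21 / 3.986e14)
T = 10609.4465 s = 176.8241 min

176.8241 minutes


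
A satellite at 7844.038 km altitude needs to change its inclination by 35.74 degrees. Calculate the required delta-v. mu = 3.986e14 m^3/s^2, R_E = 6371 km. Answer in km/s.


r = 14215.0380 km = 1.4215038e+07 m
V = sqrt(mu/r) = 5295.3496 m/s
di = 35.74 deg = 0.6237807 rad
dV = 2*V*sin(di/2) = 2*5295.3496*sin(0.3118903)
dV = 3249.8442 m/s = 3.2498 km/s

3.2498 km/s


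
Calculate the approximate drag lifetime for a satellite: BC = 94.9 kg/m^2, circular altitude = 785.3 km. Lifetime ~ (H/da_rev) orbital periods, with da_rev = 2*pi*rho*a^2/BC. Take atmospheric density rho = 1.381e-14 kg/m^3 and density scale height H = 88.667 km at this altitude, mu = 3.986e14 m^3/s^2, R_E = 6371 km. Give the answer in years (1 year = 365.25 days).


a = R_E + alt = 7156.3000 km = 7.1563e+06 m
da_rev = 2*pi*rho*a^2/BC = 2*pi*1.381e-14*(7.1563e+06)^2/94.9 = 0.0468257143 m per revolution
N = H/da_rev = 88667.0000 m / 0.0468257143 m = 1.8935536e+06 revolutions
P = 2*pi*sqrt(a^3/mu) = 6024.8193 s
lifetime = N*P = 1.8935536e+06 * 6024.8193 = 1.1408318e+10 s = 132040.7218 days
years = 132040.7218 / 365.25 = 361.5078 years

361.5078 years


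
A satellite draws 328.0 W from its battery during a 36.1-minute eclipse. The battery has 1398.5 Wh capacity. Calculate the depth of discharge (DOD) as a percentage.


E_used = P * t / 60 = 328.0 * 36.1 / 60 = 197.3467 Wh
DOD = E_used / E_total * 100 = 197.3467 / 1398.5 * 100
DOD = 14.1113 %

14.1113 %


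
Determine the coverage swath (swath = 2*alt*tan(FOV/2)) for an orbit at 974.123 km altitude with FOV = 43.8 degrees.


FOV = 43.8 deg = 0.7644542 rad
swath = 2 * alt * tan(FOV/2) = 2 * 974.123 * tan(0.3822271)
swath = 2 * 974.123 * 0.4019974
swath = 783.1899 km

783.1899 km


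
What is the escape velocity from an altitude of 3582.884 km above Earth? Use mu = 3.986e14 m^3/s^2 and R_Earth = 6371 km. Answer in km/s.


r = 6371.0 + 3582.884 = 9953.8840 km = 9.953884e+06 m
v_esc = sqrt(2*mu/r) = sqrt(2*3.986e14 / 9.953884e+06)
v_esc = 8949.2648 m/s = 8.9493 km/s

8.9493 km/s


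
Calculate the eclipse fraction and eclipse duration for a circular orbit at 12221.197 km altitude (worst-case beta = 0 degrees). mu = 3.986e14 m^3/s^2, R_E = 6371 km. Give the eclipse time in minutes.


r = 18592.1970 km
T = 420.4904 min
Eclipse fraction = arcsin(R_E/r)/pi = arcsin(6371.0000/18592.1970)/pi
= arcsin(0.3426706)/pi = 0.1113315
Eclipse duration = 0.1113315 * 420.4904 = 46.8138 min

46.8138 minutes


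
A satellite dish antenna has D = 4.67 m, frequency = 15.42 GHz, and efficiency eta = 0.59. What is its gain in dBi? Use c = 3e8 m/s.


lambda = c/f = 3e8 / 1.542e+10 = 0.01945525 m
G = eta*(pi*D/lambda)^2 = 0.59*(pi*4.67/0.01945525)^2
G = 335514.8571 (linear)
G = 10*log10(335514.8571) = 55.2571 dBi

55.2571 dBi


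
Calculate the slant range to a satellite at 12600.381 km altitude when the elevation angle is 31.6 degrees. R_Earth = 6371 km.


h = 12600.381 km, el = 31.6 deg
d = -R_E*sin(el) + sqrt((R_E*sin(el))^2 + 2*R_E*h + h^2)
d = -6371.0000*sin(0.551524) + sqrt((6371.0000*0.5239859)^2 + 2*6371.0000*12600.381 + 12600.381^2)
d = 14840.4646 km

14840.4646 km


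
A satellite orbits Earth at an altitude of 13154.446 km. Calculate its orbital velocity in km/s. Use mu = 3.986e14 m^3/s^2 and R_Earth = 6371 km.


r = R_E + alt = 6371.0 + 13154.446 = 19525.4460 km = 1.9525446e+07 m
v = sqrt(mu/r) = sqrt(3.986e14 / 1.9525446e+07) = 4518.2282 m/s = 4.5182 km/s

4.5182 km/s


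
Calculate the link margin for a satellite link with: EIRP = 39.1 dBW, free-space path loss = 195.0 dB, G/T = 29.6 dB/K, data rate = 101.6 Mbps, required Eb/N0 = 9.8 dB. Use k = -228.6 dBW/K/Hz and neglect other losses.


C/N0 = EIRP - FSPL + G/T - k = 39.1 - 195.0 + 29.6 - (-228.6)
C/N0 = 102.3000 dB-Hz
R_b = 101.6 Mbps = 1.016e+08 bps -> 10*log10(R_b) = 80.0689 dB-Hz
Eb/N0 = C/N0 - 10*log10(R_b) = 102.3000 - 80.0689 = 22.2311 dB
Margin = Eb/N0 - Eb/N0_req = 22.2311 - 9.8 = 12.4311 dB (link closes)

12.4311 dB


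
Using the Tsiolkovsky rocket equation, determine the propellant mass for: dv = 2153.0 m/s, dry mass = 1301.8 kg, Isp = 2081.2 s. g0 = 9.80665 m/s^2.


ve = Isp * g0 = 2081.2 * 9.80665 = 20409.599980 m/s
mass ratio = exp(dv/ve) = exp(2153.0/20409.599980) = 1.11125452
m_prop = m_dry * (mr - 1) = 1301.8 * (1.11125452 - 1)
m_prop = 144.8311 kg

144.8311 kg


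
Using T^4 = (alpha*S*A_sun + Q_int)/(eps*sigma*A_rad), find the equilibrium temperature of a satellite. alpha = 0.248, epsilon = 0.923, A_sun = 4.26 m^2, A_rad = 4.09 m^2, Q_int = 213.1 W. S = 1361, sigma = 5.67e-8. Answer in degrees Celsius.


Numerator = alpha*S*A_sun + Q_int = 0.248*1361*4.26 + 213.1 = 1650.9693 W
Denominator = eps*sigma*A_rad = 0.923*5.67e-8*4.09 = 2.1404647e-07 W/K^4
T^4 = 7.7131349e+09 K^4
T = 296.3519 K = 23.2019 C

23.2019 degrees Celsius


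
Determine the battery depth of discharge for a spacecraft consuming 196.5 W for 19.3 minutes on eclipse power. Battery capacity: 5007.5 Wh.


E_used = P * t / 60 = 196.5 * 19.3 / 60 = 63.2075 Wh
DOD = E_used / E_total * 100 = 63.2075 / 5007.5 * 100
DOD = 1.2623 %

1.2623 %
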